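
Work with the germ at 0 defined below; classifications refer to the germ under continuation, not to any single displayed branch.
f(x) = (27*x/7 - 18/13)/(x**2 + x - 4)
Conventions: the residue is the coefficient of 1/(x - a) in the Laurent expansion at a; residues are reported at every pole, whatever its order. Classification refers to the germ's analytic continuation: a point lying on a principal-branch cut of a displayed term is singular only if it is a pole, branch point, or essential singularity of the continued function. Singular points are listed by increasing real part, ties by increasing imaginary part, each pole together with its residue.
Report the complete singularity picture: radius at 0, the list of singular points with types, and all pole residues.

Denominator factor (x**2 + x - 4): discriminant 17, real irrational roots -1/2 + (1/2)*sqrt(17) and -1/2 - (1/2)*sqrt(17); poles of order 1, moduli -1/2 + (1/2)*sqrt(17) and 1/2 + (1/2)*sqrt(17).
The radius of convergence is the smallest modulus among the singular points: -1/2 + (1/2)*sqrt(17).
The factor x**2 + x - 4 splits as (x - a)(x - a') with a = -1/2 - (1/2)*sqrt(17), a' = -1/2 + (1/2)*sqrt(17). At the order-1 pole a set g(x) = (x - a)*f(x) = [27*x/7 - 18/13] / (x - a').
Simple pole: residue = g(a) at a = -1/2 - (1/2)*sqrt(17), which is 27/14 + (603/3094)*sqrt(17).
The factor x**2 + x - 4 splits as (x - a)(x - a') with a = -1/2 + (1/2)*sqrt(17), a' = -1/2 - (1/2)*sqrt(17). At the order-1 pole a set g(x) = (x - a)*f(x) = [27*x/7 - 18/13] / (x - a').
Simple pole: residue = g(a) at a = -1/2 + (1/2)*sqrt(17), which is 27/14 - (603/3094)*sqrt(17).
List the singular points by increasing real part (a conjugate pair: the negative imaginary part first).

Radius of convergence at 0: -1/2 + (1/2)*sqrt(17).
At -1/2 - (1/2)*sqrt(17): a pole of order 1; residue 27/14 + (603/3094)*sqrt(17).
At -1/2 + (1/2)*sqrt(17): a pole of order 1; residue 27/14 - (603/3094)*sqrt(17).


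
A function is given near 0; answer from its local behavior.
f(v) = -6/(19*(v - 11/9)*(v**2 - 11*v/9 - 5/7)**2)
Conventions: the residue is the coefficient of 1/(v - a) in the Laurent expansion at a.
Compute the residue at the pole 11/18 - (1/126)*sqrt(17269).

The residue is 147/475 - (5298909/2890892275)*sqrt(17269).

The factor v**2 - 11*v/9 - 5/7 splits as (v - a)(v - a') with a = 11/18 - (1/126)*sqrt(17269), a' = 11/18 + (1/126)*sqrt(17269). At the order-2 pole a set g(v) = (v - a)^2*f(v) = [-6/(19*(v - 11/9))] / (v - a')^2.
Order-2 pole: residue = g'(a); g'(11/18 - (1/126)*sqrt(17269)) = 147/475 - (5298909/2890892275)*sqrt(17269), so the residue is 147/475 - (5298909/2890892275)*sqrt(17269).


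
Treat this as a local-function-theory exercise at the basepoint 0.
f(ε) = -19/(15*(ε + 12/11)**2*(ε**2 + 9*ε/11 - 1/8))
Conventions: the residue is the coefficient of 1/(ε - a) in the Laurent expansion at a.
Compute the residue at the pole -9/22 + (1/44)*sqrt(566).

The factor ε**2 + 9*ε/11 - 1/8 splits as (ε - a)(ε - a') with a = -9/22 + (1/44)*sqrt(566), a' = -9/22 - (1/44)*sqrt(566). At the order-1 pole a set g(ε) = (ε - a)*f(ε) = [-19/(15*(ε + 12/11)**2)] / (ε - a').
Simple pole: residue = g(a) at a = -9/22 + (1/44)*sqrt(566), which is 809248/27889 - (148294696/118388805)*sqrt(566).

The residue is 809248/27889 - (148294696/118388805)*sqrt(566).


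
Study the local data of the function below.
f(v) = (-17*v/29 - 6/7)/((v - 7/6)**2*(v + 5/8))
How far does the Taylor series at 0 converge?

The radius of convergence is 5/8.

Denominator factor (v - 7/6)^2: pole of order 2 at 7/6, modulus 7/6.
Denominator factor (v + 5/8): pole of order 1 at -5/8, modulus 5/8.
The radius of convergence is the smallest modulus among the singular points: 5/8.


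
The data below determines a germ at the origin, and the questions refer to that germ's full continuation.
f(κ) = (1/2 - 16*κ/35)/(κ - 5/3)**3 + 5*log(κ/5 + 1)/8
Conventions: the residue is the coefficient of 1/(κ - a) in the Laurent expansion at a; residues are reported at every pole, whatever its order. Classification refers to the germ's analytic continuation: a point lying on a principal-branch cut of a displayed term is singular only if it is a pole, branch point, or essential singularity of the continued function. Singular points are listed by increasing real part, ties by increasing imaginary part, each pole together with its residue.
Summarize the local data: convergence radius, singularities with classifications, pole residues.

Denominator factor (κ - 5/3)^3: pole of order 3 at 5/3, modulus 5/3.
Branch term (5/8)*log(1 - κ/(-5)): its argument vanishes at κ = -5, a logarithmic branch point, modulus 5.
The radius of convergence is the smallest modulus among the singular points: 5/3.
The branch term is analytic at 5/3 and contributes nothing to the residue; only the rational part matters.
At the order-3 pole 5/3 set g(κ) = (κ - (5/3))^3*(rational part) = 1/2 - 16*κ/35.
Order-3 pole: residue = g''(a)/2; g''(5/3) = 0, so the residue is 0.
List the singular points by increasing real part (a conjugate pair: the negative imaginary part first).

Radius of convergence at 0: 5/3.
At -5: a logarithmic branch point.
At 5/3: a pole of order 3; residue 0.


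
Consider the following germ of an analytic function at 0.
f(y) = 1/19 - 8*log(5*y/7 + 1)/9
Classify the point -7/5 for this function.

The term (-8/9)*log(1 - y/(-7/5)) has argument 1 - -7/5/(-7/5) = 0 at -7/5: a logarithmic (infinitely-sheeted) branch point; the remaining terms are analytic or single-valued there.

The point is a logarithmic branch point.


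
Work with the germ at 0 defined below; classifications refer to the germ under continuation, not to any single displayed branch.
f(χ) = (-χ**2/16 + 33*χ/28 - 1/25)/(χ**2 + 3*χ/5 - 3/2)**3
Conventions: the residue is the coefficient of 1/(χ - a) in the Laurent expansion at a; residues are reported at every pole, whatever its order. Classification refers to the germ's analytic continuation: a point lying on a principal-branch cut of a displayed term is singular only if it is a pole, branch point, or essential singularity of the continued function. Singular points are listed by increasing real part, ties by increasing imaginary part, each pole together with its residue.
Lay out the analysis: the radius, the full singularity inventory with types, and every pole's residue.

Radius of convergence at 0: -3/10 + (1/10)*sqrt(159).
At -3/10 - (1/10)*sqrt(159): a pole of order 3; residue (128125/75034008)*sqrt(159).
At -3/10 + (1/10)*sqrt(159): a pole of order 3; residue -(128125/75034008)*sqrt(159).

Denominator factor (χ**2 + 3*χ/5 - 3/2)^3: discriminant 159/25, real irrational roots -3/10 + (1/10)*sqrt(159) and -3/10 - (1/10)*sqrt(159); poles of order 3, moduli -3/10 + (1/10)*sqrt(159) and 3/10 + (1/10)*sqrt(159).
The radius of convergence is the smallest modulus among the singular points: -3/10 + (1/10)*sqrt(159).
The factor χ**2 + 3*χ/5 - 3/2 splits as (χ - a)(χ - a') with a = -3/10 - (1/10)*sqrt(159), a' = -3/10 + (1/10)*sqrt(159). At the order-3 pole a set g(χ) = (χ - a)^3*f(χ) = [-χ**2/16 + 33*χ/28 - 1/25] / (χ - a')^3.
Order-3 pole: residue = g''(a)/2; g''(-3/10 - (1/10)*sqrt(159)) = (128125/37517004)*sqrt(159), so the residue is (128125/75034008)*sqrt(159).
The factor χ**2 + 3*χ/5 - 3/2 splits as (χ - a)(χ - a') with a = -3/10 + (1/10)*sqrt(159), a' = -3/10 - (1/10)*sqrt(159). At the order-3 pole a set g(χ) = (χ - a)^3*f(χ) = [-χ**2/16 + 33*χ/28 - 1/25] / (χ - a')^3.
Order-3 pole: residue = g''(a)/2; g''(-3/10 + (1/10)*sqrt(159)) = -(128125/37517004)*sqrt(159), so the residue is -(128125/75034008)*sqrt(159).
List the singular points by increasing real part (a conjugate pair: the negative imaginary part first).


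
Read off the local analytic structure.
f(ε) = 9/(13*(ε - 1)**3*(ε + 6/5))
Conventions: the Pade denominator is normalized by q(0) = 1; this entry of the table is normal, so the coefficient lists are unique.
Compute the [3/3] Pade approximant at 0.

Taylor coefficients needed (expand at 0): a_0 = -15/26, a_1 = -5/4, a_2 = -755/312, a_3 = -7025/1872, a_4 = -4775/864, a_5 = -506105/67392, a_6 = -4001315/404352.
Write the denominator as Q(ε) = 1 + q1*ε + q2*ε^2 + q3*ε^3. Requiring Q*f - P = O(ε^7) with deg P <= 3 kills the coefficients of ε^4..ε^6 in Q*f:
  ε^4: a_4 + q1*a_3 + q2*a_2 + q3*a_1 = 0, i.e. -4775/864 + (-7025/1872)*q1 + (-755/312)*q2 + (-5/4)*q3 = 0.
  ε^5: a_5 + q1*a_4 + q2*a_3 + q3*a_2 = 0, i.e. -506105/67392 + (-4775/864)*q1 + (-7025/1872)*q2 + (-755/312)*q3 = 0.
  ε^6: a_6 + q1*a_5 + q2*a_4 + q3*a_3 = 0, i.e. -4001315/404352 + (-506105/67392)*q1 + (-4775/864)*q2 + (-7025/1872)*q3 = 0.
Solving this linear system: q1 = -2941/2022, q2 = -239/337, q3 = 1777/1348.
The numerator is Q*f truncated at degree 3: P0 = a_0 = -15/26; P1 = a_1 + q1*a_0 = -1800/4381; P2 = a_2 + q1*a_1 + q2*a_0 = -3375/17524; P3 = a_3 + q1*a_2 + q2*a_1 + q3*a_0 = -1875/17524.

The Pade approximant has numerator coefficients [-15/26, -1800/4381, -3375/17524, -1875/17524]; denominator coefficients [1, -2941/2022, -239/337, 1777/1348].


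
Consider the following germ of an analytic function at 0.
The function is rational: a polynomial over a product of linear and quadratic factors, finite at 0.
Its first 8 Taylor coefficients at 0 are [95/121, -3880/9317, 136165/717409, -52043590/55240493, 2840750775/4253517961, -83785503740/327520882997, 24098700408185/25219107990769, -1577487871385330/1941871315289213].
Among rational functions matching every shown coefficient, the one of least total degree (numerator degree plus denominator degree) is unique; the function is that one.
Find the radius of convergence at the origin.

No rational of total degree below 5 reproduces all 8 coefficients; solving the [1/4] Pade equations on them gives f(α) = (9*α/22 + 19/20)/((α + 11/10)**2*(α**2 - 6*α/7 + 1)), whose expansion matches every shown term.
Denominator factor (α + 11/10)^2: pole of order 2 at -11/10, modulus 11/10.
Denominator factor (α**2 - 6*α/7 + 1): discriminant -160/49, complex-conjugate roots (3/7) + ((2/7)*sqrt(10))*i and (3/7) - ((2/7)*sqrt(10))*i; poles of order 1, moduli 1 and 1.
The radius of convergence is the smallest modulus among the singular points: 1.

The radius of convergence is 1.


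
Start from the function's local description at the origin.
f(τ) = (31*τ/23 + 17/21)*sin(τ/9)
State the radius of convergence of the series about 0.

The radius of convergence is infinite.

The factor sin(τ/9) is entire and contributes no finite singular point.
The polynomial part has no poles.
No finite singular points: the Taylor series at 0 converges everywhere.


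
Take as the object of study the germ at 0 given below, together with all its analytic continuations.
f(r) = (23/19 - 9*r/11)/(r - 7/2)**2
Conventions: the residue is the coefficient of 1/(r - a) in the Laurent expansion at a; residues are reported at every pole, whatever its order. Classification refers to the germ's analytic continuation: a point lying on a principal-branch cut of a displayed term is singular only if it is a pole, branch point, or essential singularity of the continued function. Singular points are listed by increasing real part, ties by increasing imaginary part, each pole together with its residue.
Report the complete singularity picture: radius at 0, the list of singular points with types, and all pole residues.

Denominator factor (r - 7/2)^2: pole of order 2 at 7/2, modulus 7/2.
The radius of convergence is the smallest modulus among the singular points: 7/2.
At the order-2 pole 7/2 set g(r) = (r - (7/2))^2*f(r) = 23/19 - 9*r/11.
Order-2 pole: residue = g'(a); g'(7/2) = -9/11, so the residue is -9/11.

Radius of convergence at 0: 7/2.
At 7/2: a pole of order 2; residue -9/11.


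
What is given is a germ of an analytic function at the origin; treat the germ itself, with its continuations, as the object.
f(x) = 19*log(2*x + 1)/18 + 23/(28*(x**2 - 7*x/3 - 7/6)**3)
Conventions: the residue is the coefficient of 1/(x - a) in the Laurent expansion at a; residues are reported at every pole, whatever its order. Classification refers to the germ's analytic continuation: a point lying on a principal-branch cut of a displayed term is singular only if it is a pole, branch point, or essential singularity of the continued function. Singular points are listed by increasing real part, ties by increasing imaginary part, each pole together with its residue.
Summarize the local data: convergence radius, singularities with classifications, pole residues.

Radius of convergence at 0: -7/6 + (1/6)*sqrt(91).
At -1/2: a logarithmic branch point.
At 7/6 - (1/6)*sqrt(91): a pole of order 3; residue -(16767/10549994)*sqrt(91).
At 7/6 + (1/6)*sqrt(91): a pole of order 3; residue (16767/10549994)*sqrt(91).

Denominator factor (x**2 - 7*x/3 - 7/6)^3: discriminant 91/9, real irrational roots 7/6 + (1/6)*sqrt(91) and 7/6 - (1/6)*sqrt(91); poles of order 3, moduli 7/6 + (1/6)*sqrt(91) and -7/6 + (1/6)*sqrt(91).
Branch term (19/18)*log(1 - x/(-1/2)): its argument vanishes at x = -1/2, a logarithmic branch point, modulus 1/2.
The radius of convergence is the smallest modulus among the singular points: -7/6 + (1/6)*sqrt(91).
The branch term is analytic at 7/6 - (1/6)*sqrt(91) and contributes nothing to the residue; only the rational part matters.
The factor x**2 - 7*x/3 - 7/6 splits as (x - a)(x - a') with a = 7/6 - (1/6)*sqrt(91), a' = 7/6 + (1/6)*sqrt(91). At the order-3 pole a set g(x) = (x - a)^3*(rational part) = [23/28] / (x - a')^3.
Order-3 pole: residue = g''(a)/2; g''(7/6 - (1/6)*sqrt(91)) = -(16767/5274997)*sqrt(91), so the residue is -(16767/10549994)*sqrt(91).
The branch term is analytic at 7/6 + (1/6)*sqrt(91) and contributes nothing to the residue; only the rational part matters.
The factor x**2 - 7*x/3 - 7/6 splits as (x - a)(x - a') with a = 7/6 + (1/6)*sqrt(91), a' = 7/6 - (1/6)*sqrt(91). At the order-3 pole a set g(x) = (x - a)^3*(rational part) = [23/28] / (x - a')^3.
Order-3 pole: residue = g''(a)/2; g''(7/6 + (1/6)*sqrt(91)) = (16767/5274997)*sqrt(91), so the residue is (16767/10549994)*sqrt(91).
List the singular points by increasing real part (a conjugate pair: the negative imaginary part first).


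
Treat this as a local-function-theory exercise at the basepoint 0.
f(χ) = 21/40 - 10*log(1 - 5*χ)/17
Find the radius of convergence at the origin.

The radius of convergence is 1/5.

Branch term (-10/17)*log(1 - χ/(1/5)): its argument vanishes at χ = 1/5, a logarithmic branch point, modulus 1/5.
The radius of convergence is the smallest modulus among the singular points: 1/5.


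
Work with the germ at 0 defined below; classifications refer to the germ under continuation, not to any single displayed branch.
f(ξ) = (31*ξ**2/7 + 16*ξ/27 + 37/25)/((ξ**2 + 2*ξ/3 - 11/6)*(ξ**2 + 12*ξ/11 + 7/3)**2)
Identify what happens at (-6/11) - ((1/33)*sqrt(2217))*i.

The point is a pole of order 2.

The denominator factor ξ**2 + 12*ξ/11 + 7/3 vanishes at (-6/11) - ((1/33)*sqrt(2217))*i and appears to the power 2; the numerator there equals (-1246624/190575) + ((8812/68607)*sqrt(2217))*i, nonzero, and no other factor vanishes.
Hence a pole whose order is the multiplicity, 2.


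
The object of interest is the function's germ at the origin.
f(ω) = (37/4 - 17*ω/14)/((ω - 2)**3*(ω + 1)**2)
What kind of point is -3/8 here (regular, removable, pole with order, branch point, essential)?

Denominator factors: ω - 2 = -19/8 at ω = -3/8; ω + 1 = 5/8 at ω = -3/8 — none vanishes.
So the germ continues analytically to -3/8.

The point is a regular point.


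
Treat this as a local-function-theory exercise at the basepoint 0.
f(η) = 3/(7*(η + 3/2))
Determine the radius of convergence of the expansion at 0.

Denominator factor (η + 3/2): pole of order 1 at -3/2, modulus 3/2.
The radius of convergence is the smallest modulus among the singular points: 3/2.

The radius of convergence is 3/2.


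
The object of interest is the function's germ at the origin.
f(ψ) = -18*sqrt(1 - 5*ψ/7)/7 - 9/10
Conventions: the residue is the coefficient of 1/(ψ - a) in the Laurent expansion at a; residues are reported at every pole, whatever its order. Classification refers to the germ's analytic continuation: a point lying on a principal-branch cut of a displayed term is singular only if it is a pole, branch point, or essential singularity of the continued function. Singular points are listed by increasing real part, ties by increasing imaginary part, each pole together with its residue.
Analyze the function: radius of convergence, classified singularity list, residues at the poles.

Radius of convergence at 0: 7/5.
At 7/5: an algebraic (square-root) branch point.

Branch term (-18/7)*sqrt(1 - ψ/(7/5)): its argument vanishes at ψ = 7/5, a square-root branch point, modulus 7/5.
The radius of convergence is the smallest modulus among the singular points: 7/5.


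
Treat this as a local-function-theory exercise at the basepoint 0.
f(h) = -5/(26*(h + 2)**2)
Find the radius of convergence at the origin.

The radius of convergence is 2.

Denominator factor (h + 2)^2: pole of order 2 at -2, modulus 2.
The radius of convergence is the smallest modulus among the singular points: 2.


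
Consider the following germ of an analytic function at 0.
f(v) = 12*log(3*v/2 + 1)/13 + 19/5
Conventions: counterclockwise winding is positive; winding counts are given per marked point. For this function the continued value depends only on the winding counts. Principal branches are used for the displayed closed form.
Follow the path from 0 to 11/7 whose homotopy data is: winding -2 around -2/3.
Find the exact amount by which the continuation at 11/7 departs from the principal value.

Continued minus principal equals -(48/13)*pi*i.

The rational part is single-valued and drops out of the difference; each branch term changes only by its own monodromy.
(12/13)*log(1 - v/(-2/3)): each positive loop around -2/3 adds 2*pi*i to the log, so winding -2 contributes (12/13)*(-2)*2*pi*i = -(48/13)*pi*i.
Summing the contributions at v = 11/7 gives -(48/13)*pi*i.


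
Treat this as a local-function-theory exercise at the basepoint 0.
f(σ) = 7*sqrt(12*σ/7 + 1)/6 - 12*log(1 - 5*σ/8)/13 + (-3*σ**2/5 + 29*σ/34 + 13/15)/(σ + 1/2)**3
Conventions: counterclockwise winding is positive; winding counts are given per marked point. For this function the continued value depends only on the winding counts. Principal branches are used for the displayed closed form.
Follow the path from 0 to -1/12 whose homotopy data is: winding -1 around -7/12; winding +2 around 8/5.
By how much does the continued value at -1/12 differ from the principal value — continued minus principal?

The rational part is single-valued and drops out of the difference; each branch term changes only by its own monodromy.
(7/6)*sqrt(1 - σ/(-7/12)): winding -1 is odd, the square root flips sign, contributing -2*(7/6)*sqrt(1 - (-1/12)/(-7/12)) = -2*(7/6)*sqrt(6/7) = -(1/3)*sqrt(42).
(-12/13)*log(1 - σ/(8/5)): each positive loop around 8/5 adds 2*pi*i to the log, so winding +2 contributes (-12/13)*(2)*2*pi*i = -(48/13)*pi*i.
Summing the contributions at σ = -1/12 gives (-(1/3)*sqrt(42)) - ((48/13)*pi)*i.

Continued minus principal equals (-(1/3)*sqrt(42)) - ((48/13)*pi)*i.


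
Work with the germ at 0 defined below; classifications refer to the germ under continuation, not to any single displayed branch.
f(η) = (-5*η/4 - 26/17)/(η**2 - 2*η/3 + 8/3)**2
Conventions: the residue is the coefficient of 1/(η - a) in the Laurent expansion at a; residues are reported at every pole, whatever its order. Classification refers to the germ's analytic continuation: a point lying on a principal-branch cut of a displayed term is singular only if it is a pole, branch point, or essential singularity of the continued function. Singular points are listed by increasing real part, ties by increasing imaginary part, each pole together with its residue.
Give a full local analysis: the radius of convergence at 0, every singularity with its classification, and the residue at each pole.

Radius of convergence at 0: (2/3)*sqrt(6).
At (1/3) - ((1/3)*sqrt(23))*i: a pole of order 2; residue -((3573/143888)*sqrt(23))*i.
At (1/3) + ((1/3)*sqrt(23))*i: a pole of order 2; residue ((3573/143888)*sqrt(23))*i.

Denominator factor (η**2 - 2*η/3 + 8/3)^2: discriminant -92/9, complex-conjugate roots (1/3) + ((1/3)*sqrt(23))*i and (1/3) - ((1/3)*sqrt(23))*i; poles of order 2, moduli (2/3)*sqrt(6) and (2/3)*sqrt(6).
The radius of convergence is the smallest modulus among the singular points: (2/3)*sqrt(6).
The factor η**2 - 2*η/3 + 8/3 splits as (η - a)(η - a') with a = (1/3) - ((1/3)*sqrt(23))*i, a' = (1/3) + ((1/3)*sqrt(23))*i. At the order-2 pole a set g(η) = (η - a)^2*f(η) = [-5*η/4 - 26/17] / (η - a')^2.
Order-2 pole: residue = g'(a); g'((1/3) - ((1/3)*sqrt(23))*i) = -((3573/143888)*sqrt(23))*i, so the residue is -((3573/143888)*sqrt(23))*i.
The factor η**2 - 2*η/3 + 8/3 splits as (η - a)(η - a') with a = (1/3) + ((1/3)*sqrt(23))*i, a' = (1/3) - ((1/3)*sqrt(23))*i. At the order-2 pole a set g(η) = (η - a)^2*f(η) = [-5*η/4 - 26/17] / (η - a')^2.
Order-2 pole: residue = g'(a); g'((1/3) + ((1/3)*sqrt(23))*i) = ((3573/143888)*sqrt(23))*i, so the residue is ((3573/143888)*sqrt(23))*i.
List the singular points by increasing real part (a conjugate pair: the negative imaginary part first).


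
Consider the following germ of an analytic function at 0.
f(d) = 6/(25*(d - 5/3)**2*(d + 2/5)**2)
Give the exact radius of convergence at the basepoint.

The radius of convergence is 2/5.

Denominator factor (d - 5/3)^2: pole of order 2 at 5/3, modulus 5/3.
Denominator factor (d + 2/5)^2: pole of order 2 at -2/5, modulus 2/5.
The radius of convergence is the smallest modulus among the singular points: 2/5.


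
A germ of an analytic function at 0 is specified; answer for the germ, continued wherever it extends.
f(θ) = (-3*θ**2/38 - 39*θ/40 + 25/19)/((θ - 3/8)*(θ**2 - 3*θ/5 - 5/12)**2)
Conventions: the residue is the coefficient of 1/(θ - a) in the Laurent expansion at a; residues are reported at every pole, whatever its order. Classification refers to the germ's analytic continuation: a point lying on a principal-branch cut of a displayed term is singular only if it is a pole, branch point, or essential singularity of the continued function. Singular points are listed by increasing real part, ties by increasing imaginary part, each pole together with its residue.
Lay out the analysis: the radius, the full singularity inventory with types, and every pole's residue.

Radius of convergence at 0: 3/8.
At 3/10 - (1/15)*sqrt(114): a pole of order 2; residue -432720/231361 - (1989457155/50780963168)*sqrt(114).
At 3/8: a pole of order 1; residue 865440/231361.
At 3/10 + (1/15)*sqrt(114): a pole of order 2; residue -432720/231361 + (1989457155/50780963168)*sqrt(114).

Denominator factor (θ - 3/8): pole of order 1 at 3/8, modulus 3/8.
Denominator factor (θ**2 - 3*θ/5 - 5/12)^2: discriminant 152/75, real irrational roots 3/10 + (1/15)*sqrt(114) and 3/10 - (1/15)*sqrt(114); poles of order 2, moduli 3/10 + (1/15)*sqrt(114) and -3/10 + (1/15)*sqrt(114).
The radius of convergence is the smallest modulus among the singular points: 3/8.
The factor θ**2 - 3*θ/5 - 5/12 splits as (θ - a)(θ - a') with a = 3/10 - (1/15)*sqrt(114), a' = 3/10 + (1/15)*sqrt(114). At the order-2 pole a set g(θ) = (θ - a)^2*f(θ) = [(-3*θ**2/38 - 39*θ/40 + 25/19)/(θ - 3/8)] / (θ - a')^2.
Order-2 pole: residue = g'(a); g'(3/10 - (1/15)*sqrt(114)) = -432720/231361 - (1989457155/50780963168)*sqrt(114), so the residue is -432720/231361 - (1989457155/50780963168)*sqrt(114).
At the order-1 pole 3/8 set g(θ) = (θ - (3/8))*f(θ) = (-3*θ**2/38 - 39*θ/40 + 25/19)/(θ**2 - 3*θ/5 - 5/12)**2.
Simple pole: residue = g(a) at a = 3/8, which is 865440/231361.
The factor θ**2 - 3*θ/5 - 5/12 splits as (θ - a)(θ - a') with a = 3/10 + (1/15)*sqrt(114), a' = 3/10 - (1/15)*sqrt(114). At the order-2 pole a set g(θ) = (θ - a)^2*f(θ) = [(-3*θ**2/38 - 39*θ/40 + 25/19)/(θ - 3/8)] / (θ - a')^2.
Order-2 pole: residue = g'(a); g'(3/10 + (1/15)*sqrt(114)) = -432720/231361 + (1989457155/50780963168)*sqrt(114), so the residue is -432720/231361 + (1989457155/50780963168)*sqrt(114).
List the singular points by increasing real part (a conjugate pair: the negative imaginary part first).


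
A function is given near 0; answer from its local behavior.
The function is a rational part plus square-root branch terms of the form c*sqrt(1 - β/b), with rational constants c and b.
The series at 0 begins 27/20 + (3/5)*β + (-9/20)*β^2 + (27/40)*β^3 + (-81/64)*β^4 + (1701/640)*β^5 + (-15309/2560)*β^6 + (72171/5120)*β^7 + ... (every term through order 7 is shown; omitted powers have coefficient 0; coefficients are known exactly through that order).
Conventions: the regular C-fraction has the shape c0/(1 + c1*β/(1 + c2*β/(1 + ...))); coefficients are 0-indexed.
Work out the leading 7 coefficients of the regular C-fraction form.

Taylor coefficients (read off): a_0 = 27/20, a_1 = 3/5, a_2 = -9/20, a_3 = 27/40, a_4 = -81/64, a_5 = 1701/640, a_6 = -15309/2560.
c0 = a_0 = 27/20. Peel one level at a time: if S = 1 + c*β/S' with S'(0) = 1, then c is the β-coefficient of S and S' = c*β/(S - 1).
S_1 = c0/f = 1 + (-4/9)*β + (43/81)*β^2 + ...; c1 = -4/9.
S_2 = c1*β/(S_1 - 1) = 1 + (43/36)*β + (-9/16)*β^2 + ...; c2 = 43/36.
S_3 = c2*β/(S_2 - 1) = 1 + (81/172)*β + (-14337/29584)*β^2 + ...; c3 = 81/172.
S_4 = c3*β/(S_3 - 1) = 1 + (177/172)*β + (-9/16)*β^2 + ...; c4 = 177/172.
S_5 = c4*β/(S_4 - 1) = 1 + (129/236)*β + (-29025/55696)*β^2 + ...; c5 = 129/236.
S_6 = c5*β/(S_5 - 1) = 1 + (225/236)*β + ...; c6 = 225/236.

The regular C-fraction coefficients are [27/20, -4/9, 43/36, 81/172, 177/172, 129/236, 225/236].


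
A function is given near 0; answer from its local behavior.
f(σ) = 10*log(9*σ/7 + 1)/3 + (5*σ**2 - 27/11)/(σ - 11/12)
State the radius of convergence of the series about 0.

The radius of convergence is 7/9.

Denominator factor (σ - 11/12): pole of order 1 at 11/12, modulus 11/12.
Branch term (10/3)*log(1 - σ/(-7/9)): its argument vanishes at σ = -7/9, a logarithmic branch point, modulus 7/9.
The radius of convergence is the smallest modulus among the singular points: 7/9.


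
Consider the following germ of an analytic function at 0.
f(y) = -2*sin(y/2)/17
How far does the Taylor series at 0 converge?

The factor -sin(y/2) is entire and contributes no finite singular point.
The polynomial part has no poles.
No finite singular points: the Taylor series at 0 converges everywhere.

The radius of convergence is infinite.


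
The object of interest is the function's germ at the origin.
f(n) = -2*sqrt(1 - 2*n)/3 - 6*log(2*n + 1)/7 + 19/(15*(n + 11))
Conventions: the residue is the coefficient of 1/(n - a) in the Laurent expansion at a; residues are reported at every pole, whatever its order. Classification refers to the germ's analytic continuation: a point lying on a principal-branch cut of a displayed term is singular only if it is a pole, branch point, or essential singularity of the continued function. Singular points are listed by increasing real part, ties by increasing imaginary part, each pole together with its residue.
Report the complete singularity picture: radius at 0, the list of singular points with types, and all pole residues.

Denominator factor (n + 11): pole of order 1 at -11, modulus 11.
Branch term (-6/7)*log(1 - n/(-1/2)): its argument vanishes at n = -1/2, a logarithmic branch point, modulus 1/2.
Branch term (-2/3)*sqrt(1 - n/(1/2)): its argument vanishes at n = 1/2, a square-root branch point, modulus 1/2.
The radius of convergence is the smallest modulus among the singular points: 1/2.
The branch terms are analytic at -11 and contribute nothing to the residue; only the rational part matters.
At the order-1 pole -11 set g(n) = (n - (-11))*(rational part) = 19/15.
Simple pole: residue = g(a) at a = -11, which is 19/15.
List the singular points by increasing real part (a conjugate pair: the negative imaginary part first).

Radius of convergence at 0: 1/2.
At -11: a pole of order 1; residue 19/15.
At -1/2: a logarithmic branch point.
At 1/2: an algebraic (square-root) branch point.


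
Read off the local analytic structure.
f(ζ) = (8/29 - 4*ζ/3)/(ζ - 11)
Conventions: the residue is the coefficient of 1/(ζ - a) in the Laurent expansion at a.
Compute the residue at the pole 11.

The residue is -1252/87.

At the order-1 pole 11 set g(ζ) = (ζ - (11))*f(ζ) = 8/29 - 4*ζ/3.
Simple pole: residue = g(a) at a = 11, which is -1252/87.


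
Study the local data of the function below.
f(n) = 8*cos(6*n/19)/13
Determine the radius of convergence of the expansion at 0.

The radius of convergence is infinite.

The factor cos(6*n/19) is entire and contributes no finite singular point.
The polynomial part has no poles.
No finite singular points: the Taylor series at 0 converges everywhere.


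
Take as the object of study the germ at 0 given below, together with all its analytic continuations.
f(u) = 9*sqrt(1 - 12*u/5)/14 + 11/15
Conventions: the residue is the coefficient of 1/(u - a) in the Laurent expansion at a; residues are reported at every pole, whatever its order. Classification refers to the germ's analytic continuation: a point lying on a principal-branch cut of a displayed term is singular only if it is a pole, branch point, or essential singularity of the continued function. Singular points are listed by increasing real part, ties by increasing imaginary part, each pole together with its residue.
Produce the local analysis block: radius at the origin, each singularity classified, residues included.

Branch term (9/14)*sqrt(1 - u/(5/12)): its argument vanishes at u = 5/12, a square-root branch point, modulus 5/12.
The radius of convergence is the smallest modulus among the singular points: 5/12.

Radius of convergence at 0: 5/12.
At 5/12: an algebraic (square-root) branch point.


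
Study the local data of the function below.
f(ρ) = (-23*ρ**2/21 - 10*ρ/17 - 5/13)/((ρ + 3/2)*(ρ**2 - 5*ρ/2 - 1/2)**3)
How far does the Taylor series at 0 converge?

Denominator factor (ρ + 3/2): pole of order 1 at -3/2, modulus 3/2.
Denominator factor (ρ**2 - 5*ρ/2 - 1/2)^3: discriminant 33/4, real irrational roots 5/4 + (1/4)*sqrt(33) and 5/4 - (1/4)*sqrt(33); poles of order 3, moduli 5/4 + (1/4)*sqrt(33) and -5/4 + (1/4)*sqrt(33).
The radius of convergence is the smallest modulus among the singular points: -5/4 + (1/4)*sqrt(33).

The radius of convergence is -5/4 + (1/4)*sqrt(33).


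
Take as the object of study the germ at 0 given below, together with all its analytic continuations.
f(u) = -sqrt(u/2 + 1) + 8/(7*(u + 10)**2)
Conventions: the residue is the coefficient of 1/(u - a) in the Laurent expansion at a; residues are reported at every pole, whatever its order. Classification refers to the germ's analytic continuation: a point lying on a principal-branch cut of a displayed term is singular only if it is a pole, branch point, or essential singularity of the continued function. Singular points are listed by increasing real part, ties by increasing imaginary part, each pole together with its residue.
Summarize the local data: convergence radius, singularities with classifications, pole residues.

Denominator factor (u + 10)^2: pole of order 2 at -10, modulus 10.
Branch term (-1)*sqrt(1 - u/(-2)): its argument vanishes at u = -2, a square-root branch point, modulus 2.
The radius of convergence is the smallest modulus among the singular points: 2.
The branch term is analytic at -10 and contributes nothing to the residue; only the rational part matters.
At the order-2 pole -10 set g(u) = (u - (-10))^2*(rational part) = 8/7.
Order-2 pole: residue = g'(a); g'(-10) = 0, so the residue is 0.
List the singular points by increasing real part (a conjugate pair: the negative imaginary part first).

Radius of convergence at 0: 2.
At -10: a pole of order 2; residue 0.
At -2: an algebraic (square-root) branch point.


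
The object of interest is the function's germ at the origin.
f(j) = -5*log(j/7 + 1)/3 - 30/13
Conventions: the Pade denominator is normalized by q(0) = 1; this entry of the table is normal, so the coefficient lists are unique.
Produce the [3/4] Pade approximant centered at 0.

Taylor coefficients needed (expand at 0): a_0 = -30/13, a_1 = -5/21, a_2 = 5/294, a_3 = -5/3087, a_4 = 5/28812, a_5 = -1/50421, a_6 = 5/2117682, a_7 = -5/17294403.
Write the denominator as Q(j) = 1 + q1*j + q2*j^2 + q3*j^3 + q4*j^4. Requiring Q*f - P = O(j^8) with deg P <= 3 kills the coefficients of j^4..j^7 in Q*f:
  j^4: a_4 + q1*a_3 + q2*a_2 + q3*a_1 + q4*a_0 = 0, i.e. 5/28812 + (-5/3087)*q1 + (5/294)*q2 + (-5/21)*q3 + (-30/13)*q4 = 0.
  j^5: a_5 + q1*a_4 + q2*a_3 + q3*a_2 + q4*a_1 = 0, i.e. -1/50421 + (5/28812)*q1 + (-5/3087)*q2 + (5/294)*q3 + (-5/21)*q4 = 0.
  j^6: a_6 + q1*a_5 + q2*a_4 + q3*a_3 + q4*a_2 = 0, i.e. 5/2117682 + (-1/50421)*q1 + (5/28812)*q2 + (-5/3087)*q3 + (5/294)*q4 = 0.
  j^7: a_7 + q1*a_6 + q2*a_5 + q3*a_4 + q4*a_3 = 0, i.e. -5/17294403 + (5/2117682)*q1 + (-1/50421)*q2 + (5/28812)*q3 + (-5/3087)*q4 = 0.
Solving this linear system: q1 = 2325/9653, q2 = 321/19306, q3 = 671/2364985, q4 = -39/66219580.
The numerator is Q*f truncated at degree 3: P0 = a_0 = -30/13; P1 = a_1 + q1*a_0 = -298885/376467; P2 = a_2 + q1*a_1 + q2*a_0 = -414845/5270538; P3 = a_3 + q1*a_2 + q2*a_1 + q3*a_0 = -118264/55340649.

The Pade approximant has numerator coefficients [-30/13, -298885/376467, -414845/5270538, -118264/55340649]; denominator coefficients [1, 2325/9653, 321/19306, 671/2364985, -39/66219580].


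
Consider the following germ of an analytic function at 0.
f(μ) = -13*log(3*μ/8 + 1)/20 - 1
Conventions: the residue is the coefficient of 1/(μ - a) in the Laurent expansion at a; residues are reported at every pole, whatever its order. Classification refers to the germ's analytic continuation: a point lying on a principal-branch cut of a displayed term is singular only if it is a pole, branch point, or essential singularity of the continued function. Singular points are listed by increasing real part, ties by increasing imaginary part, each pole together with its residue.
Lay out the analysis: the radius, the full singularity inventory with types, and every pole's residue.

Radius of convergence at 0: 8/3.
At -8/3: a logarithmic branch point.

Branch term (-13/20)*log(1 - μ/(-8/3)): its argument vanishes at μ = -8/3, a logarithmic branch point, modulus 8/3.
The radius of convergence is the smallest modulus among the singular points: 8/3.


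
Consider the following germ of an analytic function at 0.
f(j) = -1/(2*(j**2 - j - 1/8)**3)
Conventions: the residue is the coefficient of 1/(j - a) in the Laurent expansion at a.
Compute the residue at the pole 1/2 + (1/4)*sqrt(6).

The residue is -(4/9)*sqrt(6).

The factor j**2 - j - 1/8 splits as (j - a)(j - a') with a = 1/2 + (1/4)*sqrt(6), a' = 1/2 - (1/4)*sqrt(6). At the order-3 pole a set g(j) = (j - a)^3*f(j) = [-1/2] / (j - a')^3.
Order-3 pole: residue = g''(a)/2; g''(1/2 + (1/4)*sqrt(6)) = -(8/9)*sqrt(6), so the residue is -(4/9)*sqrt(6).


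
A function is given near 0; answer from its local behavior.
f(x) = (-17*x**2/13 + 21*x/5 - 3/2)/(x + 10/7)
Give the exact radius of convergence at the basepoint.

Denominator factor (x + 10/7): pole of order 1 at -10/7, modulus 10/7.
The radius of convergence is the smallest modulus among the singular points: 10/7.

The radius of convergence is 10/7.


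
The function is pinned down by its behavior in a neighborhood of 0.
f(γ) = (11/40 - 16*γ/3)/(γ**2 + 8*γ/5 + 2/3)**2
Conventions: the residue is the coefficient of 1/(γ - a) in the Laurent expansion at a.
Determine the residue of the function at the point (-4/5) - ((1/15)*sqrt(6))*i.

The factor γ**2 + 8*γ/5 + 2/3 splits as (γ - a)(γ - a') with a = (-4/5) - ((1/15)*sqrt(6))*i, a' = (-4/5) + ((1/15)*sqrt(6))*i. At the order-2 pole a set g(γ) = (γ - a)^2*f(γ) = [11/40 - 16*γ/3] / (γ - a')^2.
Order-2 pole: residue = g'(a); g'((-4/5) - ((1/15)*sqrt(6))*i) = ((13625/128)*sqrt(6))*i, so the residue is ((13625/128)*sqrt(6))*i.

The residue is ((13625/128)*sqrt(6))*i.


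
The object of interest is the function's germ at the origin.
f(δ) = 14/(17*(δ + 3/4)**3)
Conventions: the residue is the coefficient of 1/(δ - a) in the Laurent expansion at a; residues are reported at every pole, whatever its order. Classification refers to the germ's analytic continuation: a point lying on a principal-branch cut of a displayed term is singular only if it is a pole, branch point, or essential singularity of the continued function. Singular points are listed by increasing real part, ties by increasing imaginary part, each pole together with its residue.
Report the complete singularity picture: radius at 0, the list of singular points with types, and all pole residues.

Denominator factor (δ + 3/4)^3: pole of order 3 at -3/4, modulus 3/4.
The radius of convergence is the smallest modulus among the singular points: 3/4.
At the order-3 pole -3/4 set g(δ) = (δ - (-3/4))^3*f(δ) = 14/17.
Order-3 pole: residue = g''(a)/2; g''(-3/4) = 0, so the residue is 0.

Radius of convergence at 0: 3/4.
At -3/4: a pole of order 3; residue 0.


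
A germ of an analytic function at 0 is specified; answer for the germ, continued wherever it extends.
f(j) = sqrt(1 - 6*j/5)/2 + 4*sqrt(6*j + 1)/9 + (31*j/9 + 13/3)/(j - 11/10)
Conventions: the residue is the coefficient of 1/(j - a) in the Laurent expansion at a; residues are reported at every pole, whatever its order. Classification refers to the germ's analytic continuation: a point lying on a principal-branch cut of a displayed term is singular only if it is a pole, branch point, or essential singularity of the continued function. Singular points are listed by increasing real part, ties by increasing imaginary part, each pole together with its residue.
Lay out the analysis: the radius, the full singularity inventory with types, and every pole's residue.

Denominator factor (j - 11/10): pole of order 1 at 11/10, modulus 11/10.
Branch term (4/9)*sqrt(1 - j/(-1/6)): its argument vanishes at j = -1/6, a square-root branch point, modulus 1/6.
Branch term (1/2)*sqrt(1 - j/(5/6)): its argument vanishes at j = 5/6, a square-root branch point, modulus 5/6.
The radius of convergence is the smallest modulus among the singular points: 1/6.
The branch terms are analytic at 11/10 and contribute nothing to the residue; only the rational part matters.
At the order-1 pole 11/10 set g(j) = (j - (11/10))*(rational part) = 31*j/9 + 13/3.
Simple pole: residue = g(a) at a = 11/10, which is 731/90.
List the singular points by increasing real part (a conjugate pair: the negative imaginary part first).

Radius of convergence at 0: 1/6.
At -1/6: an algebraic (square-root) branch point.
At 5/6: an algebraic (square-root) branch point.
At 11/10: a pole of order 1; residue 731/90.


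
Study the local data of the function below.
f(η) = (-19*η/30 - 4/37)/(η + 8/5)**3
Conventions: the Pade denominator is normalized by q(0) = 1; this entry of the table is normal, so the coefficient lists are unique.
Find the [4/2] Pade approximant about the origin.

Taylor coefficients needed (expand at 0): a_0 = -125/4736, a_1 = -5975/56832, a_2 = 69125/303104, a_3 = -180625/606208, a_4 = 18453125/58195968, a_5 = -23359375/77594624, a_6 = 329765625/1241513984.
Write the denominator as Q(η) = 1 + q1*η + q2*η^2. Requiring Q*f - P = O(η^7) with deg P <= 4 kills the coefficients of η^5..η^6 in Q*f:
  η^5: a_5 + q1*a_4 + q2*a_3 = 0, i.e. -23359375/77594624 + (18453125/58195968)*q1 + (-180625/606208)*q2 = 0.
  η^6: a_6 + q1*a_5 + q2*a_4 = 0, i.e. 329765625/1241513984 + (-23359375/77594624)*q1 + (18453125/58195968)*q2 = 0.
Solving this linear system: q1 = 4526283/3008852, q2 = 28429425/48141632.
The numerator is Q*f truncated at degree 4: P0 = a_0 = -125/4736; P1 = a_1 + q1*a_0 = -96747325/667965144; P2 = a_2 + q1*a_1 + q2*a_0 = 96747325/1781240384; P3 = a_3 + q1*a_2 + q2*a_1 = -483736625/28499846144; P4 = a_4 + q1*a_3 + q2*a_2 = 2418683125/683996307456.

The Pade approximant has numerator coefficients [-125/4736, -96747325/667965144, 96747325/1781240384, -483736625/28499846144, 2418683125/683996307456]; denominator coefficients [1, 4526283/3008852, 28429425/48141632].
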